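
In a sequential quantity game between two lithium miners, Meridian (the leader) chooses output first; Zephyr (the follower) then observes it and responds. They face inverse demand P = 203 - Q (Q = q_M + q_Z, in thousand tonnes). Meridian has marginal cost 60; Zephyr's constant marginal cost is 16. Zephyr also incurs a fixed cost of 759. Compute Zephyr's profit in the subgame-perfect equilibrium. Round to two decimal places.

Solve by backward induction. Given q_M, the follower Zephyr maximises π_Z = (203 - q_M - q_Z)q_Z - 16q_Z.
∂π_Z/∂q_Z = 187 - q_M - 2q_Z = 0 gives the reaction function q_Z = (187 - q_M)/2.
Meridian substitutes q_Z(q_M) into its own profit: π_M = q_M(203 - q_M - (187 - q_M)/2) - 60q_M = (219/2 - (1/2)q_M)q_M - 60q_M.
Maximising: ∂π_M/∂q_M = 99/2 - q_M = 0, giving q_M = 99/2.
Then q_Z = (187 - 99/2)/2 = 275/4.
Price P = 203 - 473/4 = 339/4.
Zephyr's profit: (339/4 - 16)·(275/4) - 759 = 3967.5625.

3967.56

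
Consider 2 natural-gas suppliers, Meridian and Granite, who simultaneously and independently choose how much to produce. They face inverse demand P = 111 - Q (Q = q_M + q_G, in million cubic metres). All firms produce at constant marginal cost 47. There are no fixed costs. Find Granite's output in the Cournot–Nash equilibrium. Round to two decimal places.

21.33

A representative firm's profit is π_i = q_i(111 - Q) - 47q_i.
Setting ∂π_i/∂q_i = 0 with rivals' quantities fixed: 64 - 2q_i - q_j = 0.
With identical firms every q_j equals q_i, so q_j = q_i and 64 = 3q_i, giving q_i = 64/3.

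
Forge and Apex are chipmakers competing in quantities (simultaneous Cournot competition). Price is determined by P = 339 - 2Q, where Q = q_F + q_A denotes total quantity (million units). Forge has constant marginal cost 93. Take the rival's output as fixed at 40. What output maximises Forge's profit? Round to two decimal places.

41.50

With the rival's output fixed at 40, Forge's profit is π_F = (339 - 2·40 - 2q_F)q_F - (93q_F) = (259 - 2q_F)q_F - (93q_F).
∂π_F/∂q_F = 166 - 4q_F = 0, so q_F = 83/2.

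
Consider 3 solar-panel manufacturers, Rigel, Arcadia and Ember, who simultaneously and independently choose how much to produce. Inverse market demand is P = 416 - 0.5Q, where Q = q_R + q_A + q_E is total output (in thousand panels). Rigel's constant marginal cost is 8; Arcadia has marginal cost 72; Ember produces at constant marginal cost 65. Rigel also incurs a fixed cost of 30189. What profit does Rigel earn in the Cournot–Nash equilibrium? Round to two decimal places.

Rigel's profit: π_R = (416 - 0.5Q)q_R - (8q_R). Setting ∂π_R/∂q_R = 0: 408 - q_R - (1/2)(q_A + q_E) = 0.
Arcadia's first-order condition: 344 - q_A - (1/2)(q_R + q_E) = 0.
Ember's profit: π_E = (416 - 0.5Q)q_E - (65q_E). Setting ∂π_E/∂q_E = 0: 351 - q_E - (1/2)(q_R + q_A) = 0.
Adding the 3 conditions: 1103 − Q − Q = 0, i.e. Q = 1103/2.
Back-substituting: q_R = (408 − 1103/4)/(1/2) = 529/2, q_A = (344 − 1103/4)/(1/2) = 273/2, q_E = (351 − 1103/4)/(1/2) = 301/2.
Price P = 416 - (1/2)·(1103/2) = 561/4.
Rigel's profit: (561/4 - 8)·(529/2) - 30189 = 4791.1250.

4791.13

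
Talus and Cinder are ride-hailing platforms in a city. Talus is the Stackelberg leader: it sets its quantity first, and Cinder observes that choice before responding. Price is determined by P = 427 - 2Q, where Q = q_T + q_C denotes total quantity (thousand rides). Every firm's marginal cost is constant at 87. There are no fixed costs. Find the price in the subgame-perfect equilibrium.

The follower Cinder best-responds to any q_T: π_C = (427 - 2Q)q_C - 87q_C.
∂π_C/∂q_C = 340 - 2q_T - 4q_C = 0 gives the reaction function q_C = (340 - 2q_T)/4.
The leader anticipates this reaction. Substituting into P = 427 - 2Q gives P = 257 - q_T, so π_T = (257 - q_T)q_T - 87q_T.
The leader's first-order condition 170 - 2q_T = 0 yields q_T = 85.
Then q_C = (340 - 2·85)/4 = 85/2.
Total output Q = 255/2, so price P = 427 - 2·(255/2) = 172.

172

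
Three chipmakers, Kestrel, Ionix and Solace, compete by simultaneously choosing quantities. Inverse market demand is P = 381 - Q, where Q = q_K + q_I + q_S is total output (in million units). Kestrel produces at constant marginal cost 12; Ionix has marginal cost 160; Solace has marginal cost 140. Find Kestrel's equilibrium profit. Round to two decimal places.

Kestrel's profit: π_K = (381 - Q)q_K - (12q_K). Setting ∂π_K/∂q_K = 0: 369 - 2q_K - (q_I + q_S) = 0.
Ionix's first-order condition: 221 - 2q_I - (q_K + q_S) = 0.
Solace's profit: π_S = (381 - Q)q_S - (140q_S). Setting ∂π_S/∂q_S = 0: 241 - 2q_S - (q_K + q_I) = 0.
Adding the 3 first-order conditions: 831 − 4Q = 0, so Q = 831/4.
Back-substituting: q_K = (369 − 831/4) = 645/4, q_I = (221 − 831/4) = 53/4, q_S = (241 − 831/4) = 133/4.
Price P = 381 - 831/4 = 693/4.
Kestrel's profit: (693/4 - 12)·(645/4) = 26001.5625.

26001.56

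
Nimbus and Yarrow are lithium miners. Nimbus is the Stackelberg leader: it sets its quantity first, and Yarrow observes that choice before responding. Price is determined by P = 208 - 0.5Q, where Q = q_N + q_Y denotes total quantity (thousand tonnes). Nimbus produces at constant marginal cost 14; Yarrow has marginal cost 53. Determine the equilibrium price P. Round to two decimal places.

72.25

Solve by backward induction. Given q_N, the follower Yarrow maximises π_Y = (208 - (1/2)q_N - (1/2)q_Y)q_Y - 53q_Y.
∂π_Y/∂q_Y = 155 - (1/2)q_N - q_Y = 0 gives the reaction function q_Y = (155 - (1/2)q_N).
Nimbus substitutes q_Y(q_N) into its own profit: π_N = q_N(208 - (1/2)q_N - (155 - (1/2)q_N)/2) - 14q_N = (261/2 - (1/4)q_N)q_N - 14q_N.
Maximising: ∂π_N/∂q_N = 233/2 - (1/2)q_N = 0, giving q_N = 233.
Then q_Y = (155 - (1/2)·233) = 77/2.
Total output Q = 543/2, so price P = 208 - (1/2)·(543/2) = 289/4.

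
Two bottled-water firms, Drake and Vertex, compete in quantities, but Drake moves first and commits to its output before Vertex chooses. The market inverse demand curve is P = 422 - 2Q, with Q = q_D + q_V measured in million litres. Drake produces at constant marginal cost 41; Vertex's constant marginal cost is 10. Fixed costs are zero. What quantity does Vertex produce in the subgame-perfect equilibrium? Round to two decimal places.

59.25

The follower Vertex best-responds to any q_D: π_V = (422 - 2Q)q_V - 10q_V.
Setting the follower's marginal profit to zero, 412 - 2q_D - 4q_V = 0, i.e. q_V = (412 - 2q_D)/4.
Drake substitutes q_V(q_D) into its own profit: π_D = q_D(422 - 2q_D - (412 - 2q_D)/2) - 41q_D = (216 - q_D)q_D - 41q_D.
Leader FOC: 175 - 2q_D = 0, so q_D = 175/2.
Then q_V = (412 - 2·(175/2))/4 = 237/4.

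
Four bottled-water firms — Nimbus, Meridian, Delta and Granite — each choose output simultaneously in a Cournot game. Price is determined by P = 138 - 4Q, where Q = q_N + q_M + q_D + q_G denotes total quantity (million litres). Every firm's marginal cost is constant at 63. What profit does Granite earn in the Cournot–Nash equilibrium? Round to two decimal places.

56.25

Each firm earns π_i = (138 - 4Q)q_i - 63q_i.
First-order condition (treating rivals' output as given): 75 - 8q_i - 4·Σ_{j≠i} q_j = 0.
With identical firms every q_j equals q_i, so Σ_{j≠i} q_j = 3q_i and 75 = 20q_i, giving q_i = 15/4.
Price P = 138 - 4·15 = 78.
Granite's profit: (78 - 63)·(15/4) = 225/4.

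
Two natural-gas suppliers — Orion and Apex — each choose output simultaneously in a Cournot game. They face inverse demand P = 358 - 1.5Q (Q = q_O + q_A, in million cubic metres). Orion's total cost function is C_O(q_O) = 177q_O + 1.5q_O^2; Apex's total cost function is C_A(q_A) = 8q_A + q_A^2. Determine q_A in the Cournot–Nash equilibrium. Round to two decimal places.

65.89

Orion's profit: π_O = (358 - 1.5Q)q_O - (177q_O + (3/2)q_O²). Setting ∂π_O/∂q_O = 0: 181 - 6q_O - (3/2)(q_A) = 0.
Apex's profit: π_A = (358 - 1.5Q)q_A - (8q_A + q_A²). Setting ∂π_A/∂q_A = 0: 350 - 5q_A - (3/2)(q_O) = 0.
Rearranging gives the reaction functions q_O = (181 - (3/2)q_A)/6 and q_A = (350 - (3/2)q_O)/5.
Solving the pair: q_O = 1520/111, q_A = 65.8919.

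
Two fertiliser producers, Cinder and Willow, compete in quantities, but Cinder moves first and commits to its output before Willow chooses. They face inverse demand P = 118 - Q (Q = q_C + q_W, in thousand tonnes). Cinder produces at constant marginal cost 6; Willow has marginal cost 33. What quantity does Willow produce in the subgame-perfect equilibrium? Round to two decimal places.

The follower Willow best-responds to any q_C: π_W = (118 - Q)q_W - 33q_W.
∂π_W/∂q_W = 85 - q_C - 2q_W = 0 gives the reaction function q_W = (85 - q_C)/2.
Cinder substitutes q_W(q_C) into its own profit: π_C = q_C(118 - q_C - (85 - q_C)/2) - 6q_C = (151/2 - (1/2)q_C)q_C - 6q_C.
Leader FOC: 139/2 - q_C = 0, so q_C = 139/2.
Then q_W = (85 - 139/2)/2 = 31/4.

7.75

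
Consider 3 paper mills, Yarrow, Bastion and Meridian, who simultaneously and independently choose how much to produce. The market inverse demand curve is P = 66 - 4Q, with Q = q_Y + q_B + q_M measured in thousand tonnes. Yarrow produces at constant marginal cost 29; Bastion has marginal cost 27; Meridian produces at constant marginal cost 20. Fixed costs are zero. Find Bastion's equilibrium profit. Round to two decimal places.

Yarrow's profit: π_Y = (66 - 4Q)q_Y - (29q_Y). Setting ∂π_Y/∂q_Y = 0: 37 - 8q_Y - 4(q_B + q_M) = 0.
Bastion's profit: π_B = (66 - 4Q)q_B - (27q_B). Setting ∂π_B/∂q_B = 0: 39 - 8q_B - 4(q_Y + q_M) = 0.
Meridian's profit: π_M = (66 - 4Q)q_M - (20q_M). Setting ∂π_M/∂q_M = 0: 46 - 8q_M - 4(q_Y + q_B) = 0.
Adding the 3 conditions: 122 − 8Q − 8Q = 0, i.e. Q = 61/8.
Back-substituting: q_Y = (37 − 61/2)/4 = 13/8, q_B = (39 − 61/2)/4 = 17/8, q_M = (46 − 61/2)/4 = 31/8.
Price P = 66 - 4·(61/8) = 71/2.
Bastion's profit: (71/2 - 27)·(17/8) = 289/16.

18.06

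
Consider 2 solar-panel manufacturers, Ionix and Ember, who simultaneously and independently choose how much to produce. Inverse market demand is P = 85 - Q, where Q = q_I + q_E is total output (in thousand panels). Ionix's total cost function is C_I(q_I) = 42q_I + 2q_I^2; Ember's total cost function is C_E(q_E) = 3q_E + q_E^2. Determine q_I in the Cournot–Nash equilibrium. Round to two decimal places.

Ionix's profit: π_I = (85 - Q)q_I - (42q_I + 2q_I²). Setting ∂π_I/∂q_I = 0: 43 - 6q_I - (q_E) = 0.
Ember's profit: π_E = (85 - Q)q_E - (3q_E + q_E²). Setting ∂π_E/∂q_E = 0: 82 - 4q_E - (q_I) = 0.
So q_I = (43 - q_E)/6 and q_E = (82 - q_I)/4.
Substituting one into the other gives q_I = 90/23 and q_E = 449/23.

3.91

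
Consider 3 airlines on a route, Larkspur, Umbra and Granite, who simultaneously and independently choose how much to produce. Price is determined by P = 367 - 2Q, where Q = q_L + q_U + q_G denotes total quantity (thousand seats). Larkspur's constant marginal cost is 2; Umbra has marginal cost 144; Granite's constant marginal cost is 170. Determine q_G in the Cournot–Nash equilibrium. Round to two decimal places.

Larkspur's profit: π_L = (367 - 2Q)q_L - (2q_L). Setting ∂π_L/∂q_L = 0: 365 - 4q_L - 2(q_U + q_G) = 0.
Umbra's profit: π_U = (367 - 2Q)q_U - (144q_U). Setting ∂π_U/∂q_U = 0: 223 - 4q_U - 2(q_L + q_G) = 0.
Granite's profit: π_G = (367 - 2Q)q_G - (170q_G). Setting ∂π_G/∂q_G = 0: 197 - 4q_G - 2(q_L + q_U) = 0.
Adding the 3 conditions: 785 − 4Q − 4Q = 0, i.e. Q = 785/8.
Back-substituting: q_L = (365 − 785/4)/2 = 675/8, q_U = (223 − 785/4)/2 = 107/8, q_G = (197 − 785/4)/2 = 3/8.

0.38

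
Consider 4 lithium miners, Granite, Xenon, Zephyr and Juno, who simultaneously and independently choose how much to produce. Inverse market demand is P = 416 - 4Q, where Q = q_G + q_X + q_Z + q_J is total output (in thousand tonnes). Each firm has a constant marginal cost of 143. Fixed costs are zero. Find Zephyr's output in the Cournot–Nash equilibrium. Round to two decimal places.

Each firm earns π_i = (416 - 4Q)q_i - 143q_i.
Setting ∂π_i/∂q_i = 0 with rivals' quantities fixed: 273 - 8q_i - 4·Σ_{j≠i} q_j = 0.
With identical firms every q_j equals q_i, so Σ_{j≠i} q_j = 3q_i and 273 = 20q_i, giving q_i = 273/20.

13.65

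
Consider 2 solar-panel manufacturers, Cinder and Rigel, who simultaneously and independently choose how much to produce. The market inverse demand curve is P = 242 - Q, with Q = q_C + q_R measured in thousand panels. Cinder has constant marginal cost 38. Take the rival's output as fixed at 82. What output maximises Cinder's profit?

With the rival's output fixed at 82, Cinder's profit is π_C = (242 - 82 - q_C)q_C - (38q_C) = (160 - q_C)q_C - (38q_C).
∂π_C/∂q_C = 122 - 2q_C = 0, so q_C = 61.

61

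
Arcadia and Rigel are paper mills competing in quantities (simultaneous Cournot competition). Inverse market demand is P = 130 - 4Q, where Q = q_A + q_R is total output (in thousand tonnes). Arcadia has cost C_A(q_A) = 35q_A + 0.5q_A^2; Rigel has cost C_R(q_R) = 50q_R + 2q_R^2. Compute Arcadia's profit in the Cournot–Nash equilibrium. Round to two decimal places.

357.49

Arcadia's profit: π_A = (130 - 4Q)q_A - (35q_A + (1/2)q_A²). Setting ∂π_A/∂q_A = 0: 95 - 9q_A - 4(q_R) = 0.
Rigel's profit: π_R = (130 - 4Q)q_R - (50q_R + 2q_R²). Setting ∂π_R/∂q_R = 0: 80 - 12q_R - 4(q_A) = 0.
So q_A = (95 - 4q_R)/9 and q_R = (80 - 4q_A)/12.
Substituting one into the other gives q_A = 205/23 and q_R = 85/23.
Price P = 130 - 4·(290/23) = 1830/23.
Arcadia's profit: (1830/23)·(205/23) - 35·(205/23) - (1/2)(205/23)² = 357.4905.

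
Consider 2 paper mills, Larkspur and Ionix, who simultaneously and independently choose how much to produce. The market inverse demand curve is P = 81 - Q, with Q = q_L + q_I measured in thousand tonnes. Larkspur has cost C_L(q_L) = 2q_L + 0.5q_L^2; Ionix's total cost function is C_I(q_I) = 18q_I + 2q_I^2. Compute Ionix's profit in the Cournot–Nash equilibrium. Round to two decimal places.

Larkspur's profit: π_L = (81 - Q)q_L - (2q_L + (1/2)q_L²). Setting ∂π_L/∂q_L = 0: 79 - 3q_L - (q_I) = 0.
Ionix's first-order condition: 63 - 6q_I - (q_L) = 0.
Rearranging gives the reaction functions q_L = (79 - q_I)/3 and q_I = (63 - q_L)/6.
Solving the pair: q_L = 411/17, q_I = 110/17.
Price P = 81 - 521/17 = 856/17.
Ionix's profit: (856/17)·(110/17) - 18·(110/17) - 2(110/17)² = 125.6055.

125.61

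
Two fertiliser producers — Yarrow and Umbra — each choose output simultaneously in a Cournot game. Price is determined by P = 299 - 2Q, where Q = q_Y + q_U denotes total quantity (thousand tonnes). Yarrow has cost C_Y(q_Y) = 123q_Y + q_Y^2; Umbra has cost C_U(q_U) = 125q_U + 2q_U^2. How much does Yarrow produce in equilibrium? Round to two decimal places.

Yarrow's profit: π_Y = (299 - 2Q)q_Y - (123q_Y + q_Y²). Setting ∂π_Y/∂q_Y = 0: 176 - 6q_Y - 2(q_U) = 0.
Umbra's first-order condition: 174 - 8q_U - 2(q_Y) = 0.
So q_Y = (176 - 2q_U)/6 and q_U = (174 - 2q_Y)/8.
Solving the pair: q_Y = 265/11, q_U = 173/11.

24.09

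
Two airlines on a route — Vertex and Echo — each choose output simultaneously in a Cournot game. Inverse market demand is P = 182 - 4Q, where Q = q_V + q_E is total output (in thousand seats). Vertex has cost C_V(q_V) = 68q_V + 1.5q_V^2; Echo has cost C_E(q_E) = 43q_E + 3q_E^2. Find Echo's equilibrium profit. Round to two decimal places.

Vertex's profit: π_V = (182 - 4Q)q_V - (68q_V + (3/2)q_V²). Setting ∂π_V/∂q_V = 0: 114 - 11q_V - 4(q_E) = 0.
Echo's first-order condition: 139 - 14q_E - 4(q_V) = 0.
Rearranging gives the reaction functions q_V = (114 - 4q_E)/11 and q_E = (139 - 4q_V)/14.
Substituting one into the other gives q_V = 520/69 and q_E = 1073/138.
Price P = 182 - 4·15.3116 = 120.7536.
Echo's profit: 120.7536·(1073/138) - 43·(1073/138) - 3(1073/138)² = 423.1938.

423.19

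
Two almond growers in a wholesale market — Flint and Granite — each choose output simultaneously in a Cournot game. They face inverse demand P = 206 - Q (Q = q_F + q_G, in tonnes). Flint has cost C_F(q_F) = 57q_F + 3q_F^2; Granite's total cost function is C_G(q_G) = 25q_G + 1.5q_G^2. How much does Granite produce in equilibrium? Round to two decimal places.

Flint's profit: π_F = (206 - Q)q_F - (57q_F + 3q_F²). Setting ∂π_F/∂q_F = 0: 149 - 8q_F - (q_G) = 0.
Granite's profit: π_G = (206 - Q)q_G - (25q_G + (3/2)q_G²). Setting ∂π_G/∂q_G = 0: 181 - 5q_G - (q_F) = 0.
Best responses: q_F = (149 - q_G)/8, q_G = (181 - q_F)/5.
Solving the pair: q_F = 188/13, q_G = 433/13.

33.31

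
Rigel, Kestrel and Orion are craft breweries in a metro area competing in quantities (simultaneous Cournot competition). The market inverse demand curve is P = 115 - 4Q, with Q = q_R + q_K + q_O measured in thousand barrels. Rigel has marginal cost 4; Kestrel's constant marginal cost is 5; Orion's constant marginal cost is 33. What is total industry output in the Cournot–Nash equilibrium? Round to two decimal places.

Rigel's profit: π_R = (115 - 4Q)q_R - (4q_R). Setting ∂π_R/∂q_R = 0: 111 - 8q_R - 4(q_K + q_O) = 0.
Kestrel's first-order condition: 110 - 8q_K - 4(q_R + q_O) = 0.
Orion's first-order condition: 82 - 8q_O - 4(q_R + q_K) = 0.
Adding the 3 first-order conditions: 303 − 16Q = 0, so Q = 303/16.
Back-substituting: q_R = (111 − 303/4)/4 = 141/16, q_K = (110 − 303/4)/4 = 137/16, q_O = (82 − 303/4)/4 = 25/16.
Total output Q = 141/16 + 137/16 + 25/16 = 303/16.

18.94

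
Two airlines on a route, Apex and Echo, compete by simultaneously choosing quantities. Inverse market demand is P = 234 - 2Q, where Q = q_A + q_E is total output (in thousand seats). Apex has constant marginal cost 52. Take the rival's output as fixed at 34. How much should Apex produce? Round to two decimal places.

With the rival's output fixed at 34, Apex's profit is π_A = (234 - 2·34 - 2q_A)q_A - (52q_A) = (166 - 2q_A)q_A - (52q_A).
∂π_A/∂q_A = 114 - 4q_A = 0, so q_A = 57/2.

28.50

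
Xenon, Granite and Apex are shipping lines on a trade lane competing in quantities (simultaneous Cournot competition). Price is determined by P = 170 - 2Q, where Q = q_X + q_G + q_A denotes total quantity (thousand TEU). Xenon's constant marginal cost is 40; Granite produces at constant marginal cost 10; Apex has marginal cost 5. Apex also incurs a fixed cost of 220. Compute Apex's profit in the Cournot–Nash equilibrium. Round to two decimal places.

1093.28

Xenon's profit: π_X = (170 - 2Q)q_X - (40q_X). Setting ∂π_X/∂q_X = 0: 130 - 4q_X - 2(q_G + q_A) = 0.
Granite's profit: π_G = (170 - 2Q)q_G - (10q_G). Setting ∂π_G/∂q_G = 0: 160 - 4q_G - 2(q_X + q_A) = 0.
Apex's profit: π_A = (170 - 2Q)q_A - (5q_A). Setting ∂π_A/∂q_A = 0: 165 - 4q_A - 2(q_X + q_G) = 0.
Adding the 3 conditions: 455 − 4Q − 4Q = 0, i.e. Q = 455/8.
Back-substituting: q_X = (130 − 455/4)/2 = 65/8, q_G = (160 − 455/4)/2 = 185/8, q_A = (165 − 455/4)/2 = 205/8.
Price P = 170 - 2·(455/8) = 225/4.
Apex's profit: (225/4 - 5)·(205/8) - 220 = 1093.2813.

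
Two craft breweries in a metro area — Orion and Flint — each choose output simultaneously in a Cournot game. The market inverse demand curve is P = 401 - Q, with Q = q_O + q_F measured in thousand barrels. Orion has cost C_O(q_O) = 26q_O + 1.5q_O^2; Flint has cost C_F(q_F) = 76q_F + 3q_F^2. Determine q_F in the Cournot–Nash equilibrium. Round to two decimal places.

32.05

Orion's profit: π_O = (401 - Q)q_O - (26q_O + (3/2)q_O²). Setting ∂π_O/∂q_O = 0: 375 - 5q_O - (q_F) = 0.
Flint's profit: π_F = (401 - Q)q_F - (76q_F + 3q_F²). Setting ∂π_F/∂q_F = 0: 325 - 8q_F - (q_O) = 0.
Best responses: q_O = (375 - q_F)/5, q_F = (325 - q_O)/8.
Solving the pair: q_O = 68.5897, q_F = 1250/39.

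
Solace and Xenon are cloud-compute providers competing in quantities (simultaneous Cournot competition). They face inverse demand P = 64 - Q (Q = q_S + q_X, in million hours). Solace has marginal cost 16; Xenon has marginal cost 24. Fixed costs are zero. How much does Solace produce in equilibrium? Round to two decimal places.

Solace's profit: π_S = (64 - Q)q_S - (16q_S). Setting ∂π_S/∂q_S = 0: 48 - 2q_S - (q_X) = 0.
Xenon's first-order condition: 40 - 2q_X - (q_S) = 0.
Rearranging gives the reaction functions q_S = (48 - q_X)/2 and q_X = (40 - q_S)/2.
Substituting one into the other gives q_S = 56/3 and q_X = 32/3.

18.67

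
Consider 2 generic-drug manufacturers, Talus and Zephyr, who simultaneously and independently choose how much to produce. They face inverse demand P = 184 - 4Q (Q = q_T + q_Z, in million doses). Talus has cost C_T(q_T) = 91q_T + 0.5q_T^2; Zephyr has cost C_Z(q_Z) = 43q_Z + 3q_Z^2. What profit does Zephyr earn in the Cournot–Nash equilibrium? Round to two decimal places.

Talus's profit: π_T = (184 - 4Q)q_T - (91q_T + (1/2)q_T²). Setting ∂π_T/∂q_T = 0: 93 - 9q_T - 4(q_Z) = 0.
Zephyr's first-order condition: 141 - 14q_Z - 4(q_T) = 0.
Best responses: q_T = (93 - 4q_Z)/9, q_Z = (141 - 4q_T)/14.
Substituting one into the other gives q_T = 369/55 and q_Z = 897/110.
Price P = 184 - 4·(327/22) = 1370/11.
Zephyr's profit: (1370/11)·(897/110) - 43·(897/110) - 3(897/110)² = 465.4763.

465.48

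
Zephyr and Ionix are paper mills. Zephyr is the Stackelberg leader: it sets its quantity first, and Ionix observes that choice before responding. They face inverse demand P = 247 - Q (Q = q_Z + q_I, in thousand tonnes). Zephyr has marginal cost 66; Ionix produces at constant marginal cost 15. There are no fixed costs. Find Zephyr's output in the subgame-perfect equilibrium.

65

Solve by backward induction. Given q_Z, the follower Ionix maximises π_I = (247 - q_Z - q_I)q_I - 15q_I.
∂π_I/∂q_I = 232 - q_Z - 2q_I = 0 gives the reaction function q_I = (232 - q_Z)/2.
Zephyr substitutes q_I(q_Z) into its own profit: π_Z = q_Z(247 - q_Z - (232 - q_Z)/2) - 66q_Z = (131 - (1/2)q_Z)q_Z - 66q_Z.
Leader FOC: 65 - q_Z = 0, so q_Z = 65.
Then q_I = (232 - 65)/2 = 167/2.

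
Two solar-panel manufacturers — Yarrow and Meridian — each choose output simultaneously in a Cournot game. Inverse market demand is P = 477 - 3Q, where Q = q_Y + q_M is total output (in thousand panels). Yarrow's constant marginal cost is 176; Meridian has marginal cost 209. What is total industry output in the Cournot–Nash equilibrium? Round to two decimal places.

63.22

Yarrow's profit: π_Y = (477 - 3Q)q_Y - (176q_Y). Setting ∂π_Y/∂q_Y = 0: 301 - 6q_Y - 3(q_M) = 0.
Meridian's profit: π_M = (477 - 3Q)q_M - (209q_M). Setting ∂π_M/∂q_M = 0: 268 - 6q_M - 3(q_Y) = 0.
Rearranging gives the reaction functions q_Y = (301 - 3q_M)/6 and q_M = (268 - 3q_Y)/6.
Substituting one into the other gives q_Y = 334/9 and q_M = 235/9.
Total output Q = 334/9 + 235/9 = 569/9.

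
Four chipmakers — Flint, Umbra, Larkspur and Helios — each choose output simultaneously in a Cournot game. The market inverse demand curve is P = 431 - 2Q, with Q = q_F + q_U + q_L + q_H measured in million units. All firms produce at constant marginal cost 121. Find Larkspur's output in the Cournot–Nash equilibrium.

31

Each firm earns π_i = (431 - 2Q)q_i - 121q_i.
Setting ∂π_i/∂q_i = 0 with rivals' quantities fixed: 310 - 4q_i - 2·Σ_{j≠i} q_j = 0.
With identical firms every q_j equals q_i, so Σ_{j≠i} q_j = 3q_i and 310 = 10q_i, giving q_i = 31.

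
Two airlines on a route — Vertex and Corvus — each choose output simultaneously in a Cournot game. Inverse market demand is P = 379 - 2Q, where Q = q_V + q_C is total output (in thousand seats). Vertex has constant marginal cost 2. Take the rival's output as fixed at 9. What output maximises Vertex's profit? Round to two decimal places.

89.75

With the rival's output fixed at 9, Vertex's profit is π_V = (379 - 2·9 - 2q_V)q_V - (2q_V) = (361 - 2q_V)q_V - (2q_V).
∂π_V/∂q_V = 359 - 4q_V = 0, so q_V = 359/4.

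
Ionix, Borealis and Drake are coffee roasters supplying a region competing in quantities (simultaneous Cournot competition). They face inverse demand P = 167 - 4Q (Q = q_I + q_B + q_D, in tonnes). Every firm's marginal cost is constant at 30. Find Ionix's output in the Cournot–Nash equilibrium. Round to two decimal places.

8.56

A representative firm's profit is π_i = q_i(167 - 4Q) - 30q_i.
First-order condition (treating rivals' output as given): 137 - 8q_i - 4·Σ_{j≠i} q_j = 0.
With identical firms every q_j equals q_i, so Σ_{j≠i} q_j = 2q_i and 137 = 16q_i, giving q_i = 137/16.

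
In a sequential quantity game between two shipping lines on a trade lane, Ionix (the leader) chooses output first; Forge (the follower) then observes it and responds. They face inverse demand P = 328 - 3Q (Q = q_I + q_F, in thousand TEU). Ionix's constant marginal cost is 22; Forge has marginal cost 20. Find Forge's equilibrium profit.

Solve by backward induction. Given q_I, the follower Forge maximises π_F = (328 - 3q_I - 3q_F)q_F - 20q_F.
∂π_F/∂q_F = 308 - 3q_I - 6q_F = 0 gives the reaction function q_F = (308 - 3q_I)/6.
Ionix substitutes q_F(q_I) into its own profit: π_I = q_I(328 - 3q_I - (308 - 3q_I)/2) - 22q_I = (174 - (3/2)q_I)q_I - 22q_I.
Maximising: ∂π_I/∂q_I = 152 - 3q_I = 0, giving q_I = 152/3.
Then q_F = (308 - 3·(152/3))/6 = 26.
Price P = 328 - 3·(230/3) = 98.
Forge's profit: (98 - 20)·26 = 2028.

2028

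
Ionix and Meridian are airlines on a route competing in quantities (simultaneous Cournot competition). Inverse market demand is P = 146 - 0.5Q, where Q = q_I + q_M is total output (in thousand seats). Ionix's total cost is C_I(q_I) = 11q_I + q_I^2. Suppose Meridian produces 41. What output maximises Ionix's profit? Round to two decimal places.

With the rival's output fixed at 41, Ionix's profit is π_I = (146 - (1/2)·41 - (1/2)q_I)q_I - (11q_I + q_I²) = (251/2 - (1/2)q_I)q_I - (11q_I + q_I²).
∂π_I/∂q_I = 229/2 - 3q_I = 0, so q_I = 229/6.

38.17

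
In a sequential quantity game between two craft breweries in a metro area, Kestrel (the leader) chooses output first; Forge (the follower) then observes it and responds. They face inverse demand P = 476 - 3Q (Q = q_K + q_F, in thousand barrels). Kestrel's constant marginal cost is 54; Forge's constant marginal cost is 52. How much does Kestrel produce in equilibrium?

70

The follower Forge best-responds to any q_K: π_F = (476 - 3Q)q_F - 52q_F.
∂π_F/∂q_F = 424 - 3q_K - 6q_F = 0 gives the reaction function q_F = (424 - 3q_K)/6.
The leader anticipates this reaction. Substituting into P = 476 - 3Q gives P = 264 - (3/2)q_K, so π_K = (264 - (3/2)q_K)q_K - 54q_K.
Maximising: ∂π_K/∂q_K = 210 - 3q_K = 0, giving q_K = 70.
Then q_F = (424 - 3·70)/6 = 107/3.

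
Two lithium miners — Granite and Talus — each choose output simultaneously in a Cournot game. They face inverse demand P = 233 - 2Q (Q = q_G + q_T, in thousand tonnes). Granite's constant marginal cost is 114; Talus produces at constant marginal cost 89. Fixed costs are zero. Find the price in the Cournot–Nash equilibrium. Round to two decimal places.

145.33

Granite's profit: π_G = (233 - 2Q)q_G - (114q_G). Setting ∂π_G/∂q_G = 0: 119 - 4q_G - 2(q_T) = 0.
Talus's first-order condition: 144 - 4q_T - 2(q_G) = 0.
Best responses: q_G = (119 - 2q_T)/4, q_T = (144 - 2q_G)/4.
Solving the pair: q_G = 47/3, q_T = 169/6.
Total output Q = 263/6, so price P = 233 - 2·(263/6) = 436/3.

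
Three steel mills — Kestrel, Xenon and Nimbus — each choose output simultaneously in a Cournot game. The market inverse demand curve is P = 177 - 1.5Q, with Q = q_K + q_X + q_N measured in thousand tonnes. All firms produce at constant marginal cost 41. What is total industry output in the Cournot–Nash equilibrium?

A representative firm's profit is π_i = q_i(177 - 1.5Q) - 41q_i.
First-order condition (treating rivals' output as given): 136 - 3q_i - (3/2)·Σ_{j≠i} q_j = 0.
By symmetry each firm produces the same amount; substituting Σ_{j≠i} q_j = 2q_i yields q_i = 136/6 = 68/3.
Total output Q = 68/3 + 68/3 + 68/3 = 68.

68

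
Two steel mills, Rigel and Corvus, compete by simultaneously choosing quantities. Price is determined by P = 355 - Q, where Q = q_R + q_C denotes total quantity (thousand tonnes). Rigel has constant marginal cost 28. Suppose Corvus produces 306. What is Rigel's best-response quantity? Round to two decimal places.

With the rival's output fixed at 306, Rigel's profit is π_R = (355 - 306 - q_R)q_R - (28q_R) = (49 - q_R)q_R - (28q_R).
∂π_R/∂q_R = 21 - 2q_R = 0, so q_R = 21/2.

10.50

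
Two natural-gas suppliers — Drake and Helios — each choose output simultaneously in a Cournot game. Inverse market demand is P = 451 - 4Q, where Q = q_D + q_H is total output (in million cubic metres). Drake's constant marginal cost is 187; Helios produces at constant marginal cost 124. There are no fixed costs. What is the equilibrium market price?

254

Drake's profit: π_D = (451 - 4Q)q_D - (187q_D). Setting ∂π_D/∂q_D = 0: 264 - 8q_D - 4(q_H) = 0.
Helios's profit: π_H = (451 - 4Q)q_H - (124q_H). Setting ∂π_H/∂q_H = 0: 327 - 8q_H - 4(q_D) = 0.
So q_D = (264 - 4q_H)/8 and q_H = (327 - 4q_D)/8.
Substituting one into the other gives q_D = 67/4 and q_H = 65/2.
Total output Q = 197/4, so price P = 451 - 4·(197/4) = 254.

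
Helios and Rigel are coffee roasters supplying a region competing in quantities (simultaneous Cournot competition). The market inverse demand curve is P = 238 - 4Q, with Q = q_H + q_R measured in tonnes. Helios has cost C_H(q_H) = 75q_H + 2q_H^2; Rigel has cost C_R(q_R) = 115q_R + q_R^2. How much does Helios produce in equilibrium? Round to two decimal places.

Helios's profit: π_H = (238 - 4Q)q_H - (75q_H + 2q_H²). Setting ∂π_H/∂q_H = 0: 163 - 12q_H - 4(q_R) = 0.
Rigel's profit: π_R = (238 - 4Q)q_R - (115q_R + q_R²). Setting ∂π_R/∂q_R = 0: 123 - 10q_R - 4(q_H) = 0.
Rearranging gives the reaction functions q_H = (163 - 4q_R)/12 and q_R = (123 - 4q_H)/10.
Solving the pair: q_H = 569/52, q_R = 103/13.

10.94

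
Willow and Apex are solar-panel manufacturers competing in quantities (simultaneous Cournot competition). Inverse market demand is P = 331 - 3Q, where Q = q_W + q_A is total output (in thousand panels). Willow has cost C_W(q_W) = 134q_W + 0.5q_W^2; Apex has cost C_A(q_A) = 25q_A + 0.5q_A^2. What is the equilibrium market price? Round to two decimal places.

180.10

Willow's profit: π_W = (331 - 3Q)q_W - (134q_W + (1/2)q_W²). Setting ∂π_W/∂q_W = 0: 197 - 7q_W - 3(q_A) = 0.
Apex's first-order condition: 306 - 7q_A - 3(q_W) = 0.
Best responses: q_W = (197 - 3q_A)/7, q_A = (306 - 3q_W)/7.
Solving the pair: q_W = 461/40, q_A = 1551/40.
Total output Q = 503/10, so price P = 331 - 3·(503/10) = 1801/10.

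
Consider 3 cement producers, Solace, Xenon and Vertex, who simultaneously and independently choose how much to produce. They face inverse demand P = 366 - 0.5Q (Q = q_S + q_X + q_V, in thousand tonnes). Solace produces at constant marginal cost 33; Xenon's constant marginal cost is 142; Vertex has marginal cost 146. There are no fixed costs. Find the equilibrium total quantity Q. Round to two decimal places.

388.50

Solace's profit: π_S = (366 - 0.5Q)q_S - (33q_S). Setting ∂π_S/∂q_S = 0: 333 - q_S - (1/2)(q_X + q_V) = 0.
Xenon's first-order condition: 224 - q_X - (1/2)(q_S + q_V) = 0.
Vertex's profit: π_V = (366 - 0.5Q)q_V - (146q_V). Setting ∂π_V/∂q_V = 0: 220 - q_V - (1/2)(q_S + q_X) = 0.
Summing all 3 equations gives 777 − 2Q = 0, hence Q = 777/2.
Back-substituting: q_S = (333 − 777/4)/(1/2) = 555/2, q_X = (224 − 777/4)/(1/2) = 119/2, q_V = (220 − 777/4)/(1/2) = 103/2.
Total output Q = 555/2 + 119/2 + 103/2 = 777/2.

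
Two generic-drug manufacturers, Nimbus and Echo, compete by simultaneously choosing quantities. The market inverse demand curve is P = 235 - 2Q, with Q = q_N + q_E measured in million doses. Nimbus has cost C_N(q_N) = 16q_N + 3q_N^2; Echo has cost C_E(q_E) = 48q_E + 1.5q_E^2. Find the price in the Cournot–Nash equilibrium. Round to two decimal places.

Nimbus's profit: π_N = (235 - 2Q)q_N - (16q_N + 3q_N²). Setting ∂π_N/∂q_N = 0: 219 - 10q_N - 2(q_E) = 0.
Echo's profit: π_E = (235 - 2Q)q_E - (48q_E + (3/2)q_E²). Setting ∂π_E/∂q_E = 0: 187 - 7q_E - 2(q_N) = 0.
So q_N = (219 - 2q_E)/10 and q_E = (187 - 2q_N)/7.
Solving the pair: q_N = 1159/66, q_E = 716/33.
Total output Q = 39.2576, so price P = 235 - 2·39.2576 = 156.4848.

156.48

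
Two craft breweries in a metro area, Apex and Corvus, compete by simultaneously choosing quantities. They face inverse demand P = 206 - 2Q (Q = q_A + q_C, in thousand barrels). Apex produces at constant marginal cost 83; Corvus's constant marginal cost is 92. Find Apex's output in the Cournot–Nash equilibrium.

22

Apex's profit: π_A = (206 - 2Q)q_A - (83q_A). Setting ∂π_A/∂q_A = 0: 123 - 4q_A - 2(q_C) = 0.
Corvus's first-order condition: 114 - 4q_C - 2(q_A) = 0.
So q_A = (123 - 2q_C)/4 and q_C = (114 - 2q_A)/4.
Substituting one into the other gives q_A = 22 and q_C = 35/2.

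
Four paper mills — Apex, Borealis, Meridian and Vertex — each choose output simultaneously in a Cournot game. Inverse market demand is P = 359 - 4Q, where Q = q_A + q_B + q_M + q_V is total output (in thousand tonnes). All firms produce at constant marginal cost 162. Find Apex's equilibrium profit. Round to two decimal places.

A representative firm's profit is π_i = q_i(359 - 4Q) - 162q_i.
First-order condition (treating rivals' output as given): 197 - 8q_i - 4·Σ_{j≠i} q_j = 0.
By symmetry each firm produces the same amount; substituting Σ_{j≠i} q_j = 3q_i yields q_i = 197/20.
Price P = 359 - 4·(197/5) = 1007/5.
Apex's profit: (1007/5 - 162)·(197/20) = 388.0900.

388.09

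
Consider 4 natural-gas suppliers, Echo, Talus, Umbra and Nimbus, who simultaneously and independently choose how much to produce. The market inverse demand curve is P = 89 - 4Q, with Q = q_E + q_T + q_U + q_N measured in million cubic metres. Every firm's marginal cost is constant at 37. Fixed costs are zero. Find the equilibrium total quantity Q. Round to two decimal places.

Each firm earns π_i = (89 - 4Q)q_i - 37q_i.
First-order condition (treating rivals' output as given): 52 - 8q_i - 4·Σ_{j≠i} q_j = 0.
By symmetry each firm produces the same amount; substituting Σ_{j≠i} q_j = 3q_i yields q_i = 52/20 = 13/5.
Total output Q = 13/5 + 13/5 + 13/5 + 13/5 = 52/5.

10.40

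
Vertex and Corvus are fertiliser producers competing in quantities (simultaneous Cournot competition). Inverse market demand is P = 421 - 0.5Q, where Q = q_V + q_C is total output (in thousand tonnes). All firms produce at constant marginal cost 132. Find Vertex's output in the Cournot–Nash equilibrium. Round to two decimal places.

192.67

Each firm earns π_i = (421 - 0.5Q)q_i - 132q_i.
First-order condition (treating rivals' output as given): 289 - q_i - (1/2)q_j = 0.
By symmetry each firm produces the same amount; substituting q_j = q_i yields q_i = 289/(3/2) = 578/3.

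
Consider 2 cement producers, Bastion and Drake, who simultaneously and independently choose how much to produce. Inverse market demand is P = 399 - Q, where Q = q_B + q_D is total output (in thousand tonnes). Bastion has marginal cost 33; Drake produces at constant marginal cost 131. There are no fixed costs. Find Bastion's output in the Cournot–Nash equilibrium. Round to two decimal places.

Bastion's profit: π_B = (399 - Q)q_B - (33q_B). Setting ∂π_B/∂q_B = 0: 366 - 2q_B - (q_D) = 0.
Drake's first-order condition: 268 - 2q_D - (q_B) = 0.
Rearranging gives the reaction functions q_B = (366 - q_D)/2 and q_D = (268 - q_B)/2.
Substituting one into the other gives q_B = 464/3 and q_D = 170/3.

154.67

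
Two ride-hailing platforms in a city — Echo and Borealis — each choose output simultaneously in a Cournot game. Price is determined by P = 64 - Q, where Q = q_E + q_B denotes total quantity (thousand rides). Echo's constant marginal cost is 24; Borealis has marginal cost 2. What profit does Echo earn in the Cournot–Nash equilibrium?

Echo's profit: π_E = (64 - Q)q_E - (24q_E). Setting ∂π_E/∂q_E = 0: 40 - 2q_E - (q_B) = 0.
Borealis's first-order condition: 62 - 2q_B - (q_E) = 0.
So q_E = (40 - q_B)/2 and q_B = (62 - q_E)/2.
Substituting one into the other gives q_E = 6 and q_B = 28.
Price P = 64 - 34 = 30.
Echo's profit: (30 - 24)·6 = 36.

36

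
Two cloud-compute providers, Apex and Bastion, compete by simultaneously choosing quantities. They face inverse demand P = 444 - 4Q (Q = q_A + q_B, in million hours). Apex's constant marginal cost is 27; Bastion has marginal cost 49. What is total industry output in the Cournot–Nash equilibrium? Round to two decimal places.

Apex's profit: π_A = (444 - 4Q)q_A - (27q_A). Setting ∂π_A/∂q_A = 0: 417 - 8q_A - 4(q_B) = 0.
Bastion's profit: π_B = (444 - 4Q)q_B - (49q_B). Setting ∂π_B/∂q_B = 0: 395 - 8q_B - 4(q_A) = 0.
Best responses: q_A = (417 - 4q_B)/8, q_B = (395 - 4q_A)/8.
Substituting one into the other gives q_A = 439/12 and q_B = 373/12.
Total output Q = 439/12 + 373/12 = 203/3.

67.67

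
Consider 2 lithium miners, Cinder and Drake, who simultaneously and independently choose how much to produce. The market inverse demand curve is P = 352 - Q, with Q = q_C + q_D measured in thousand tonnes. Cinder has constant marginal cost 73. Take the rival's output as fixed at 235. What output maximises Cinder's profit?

With the rival's output fixed at 235, Cinder's profit is π_C = (352 - 235 - q_C)q_C - (73q_C) = (117 - q_C)q_C - (73q_C).
∂π_C/∂q_C = 44 - 2q_C = 0, so q_C = 22.

22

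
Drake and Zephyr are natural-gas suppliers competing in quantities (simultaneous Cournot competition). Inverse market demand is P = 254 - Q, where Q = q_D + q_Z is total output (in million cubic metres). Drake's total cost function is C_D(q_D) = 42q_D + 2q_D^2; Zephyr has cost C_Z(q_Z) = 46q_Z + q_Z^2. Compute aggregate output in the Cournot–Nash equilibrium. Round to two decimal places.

72.87

Drake's profit: π_D = (254 - Q)q_D - (42q_D + 2q_D²). Setting ∂π_D/∂q_D = 0: 212 - 6q_D - (q_Z) = 0.
Zephyr's first-order condition: 208 - 4q_Z - (q_D) = 0.
Rearranging gives the reaction functions q_D = (212 - q_Z)/6 and q_Z = (208 - q_D)/4.
Solving the pair: q_D = 640/23, q_Z = 1036/23.
Total output Q = 640/23 + 1036/23 = 1676/23.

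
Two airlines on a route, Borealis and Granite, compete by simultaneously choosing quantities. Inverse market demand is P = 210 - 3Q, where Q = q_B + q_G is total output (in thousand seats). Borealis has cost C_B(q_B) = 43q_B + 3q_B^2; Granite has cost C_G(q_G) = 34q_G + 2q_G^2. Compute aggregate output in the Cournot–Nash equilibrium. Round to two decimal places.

24.80

Borealis's profit: π_B = (210 - 3Q)q_B - (43q_B + 3q_B²). Setting ∂π_B/∂q_B = 0: 167 - 12q_B - 3(q_G) = 0.
Granite's profit: π_G = (210 - 3Q)q_G - (34q_G + 2q_G²). Setting ∂π_G/∂q_G = 0: 176 - 10q_G - 3(q_B) = 0.
Best responses: q_B = (167 - 3q_G)/12, q_G = (176 - 3q_B)/10.
Solving the pair: q_B = 1142/111, q_G = 537/37.
Total output Q = 1142/111 + 537/37 = 24.8018.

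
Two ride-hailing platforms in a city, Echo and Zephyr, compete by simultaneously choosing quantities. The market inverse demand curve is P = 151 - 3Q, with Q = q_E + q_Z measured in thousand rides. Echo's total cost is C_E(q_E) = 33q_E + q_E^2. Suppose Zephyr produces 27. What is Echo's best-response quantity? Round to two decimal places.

4.63

With the rival's output fixed at 27, Echo's profit is π_E = (151 - 3·27 - 3q_E)q_E - (33q_E + q_E²) = (70 - 3q_E)q_E - (33q_E + q_E²).
∂π_E/∂q_E = 37 - 8q_E = 0, so q_E = 37/8.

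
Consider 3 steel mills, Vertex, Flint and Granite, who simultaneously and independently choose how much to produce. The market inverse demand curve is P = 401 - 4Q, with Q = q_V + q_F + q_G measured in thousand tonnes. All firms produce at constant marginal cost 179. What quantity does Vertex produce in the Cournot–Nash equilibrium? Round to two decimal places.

13.88

Each firm earns π_i = (401 - 4Q)q_i - 179q_i.
Setting ∂π_i/∂q_i = 0 with rivals' quantities fixed: 222 - 8q_i - 4·Σ_{j≠i} q_j = 0.
By symmetry each firm produces the same amount; substituting Σ_{j≠i} q_j = 2q_i yields q_i = 222/16 = 111/8.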